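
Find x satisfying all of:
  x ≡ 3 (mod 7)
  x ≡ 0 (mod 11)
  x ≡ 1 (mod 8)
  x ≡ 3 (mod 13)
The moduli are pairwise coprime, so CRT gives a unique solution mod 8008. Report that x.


Product of moduli M = 7 · 11 · 8 · 13 = 8008.
Merge one congruence at a time:
  Start: x ≡ 3 (mod 7).
  Combine with x ≡ 0 (mod 11); new modulus lcm = 77.
    Write x = 3 + 7·t and substitute into x ≡ 0 (mod 11): 7·t ≡ 0 − 3 = -3 (mod 11).
    Reduce coefficients mod 11: 7·t ≡ 8 (mod 11).
    The inverse of 7 mod 11 is 8 (since 7·8 = 56 = 5·11 + 1), so t ≡ 8·8 = 64 ≡ 9 (mod 11).
    Then x = 3 + 7·9 = 66, valid modulo lcm(7, 11) = 77: x ≡ 66 (mod 77).
  Combine with x ≡ 1 (mod 8); new modulus lcm = 616.
    Write x = 66 + 77·t and substitute into x ≡ 1 (mod 8): 77·t ≡ 1 − 66 = -65 (mod 8).
    Reduce coefficients mod 8: 5·t ≡ 7 (mod 8).
    The inverse of 5 mod 8 is 5 (since 5·5 = 25 = 3·8 + 1), so t ≡ 5·7 = 35 ≡ 3 (mod 8).
    Then x = 66 + 77·3 = 297, valid modulo lcm(77, 8) = 616: x ≡ 297 (mod 616).
  Combine with x ≡ 3 (mod 13); new modulus lcm = 8008.
    Write x = 297 + 616·t and substitute into x ≡ 3 (mod 13): 616·t ≡ 3 − 297 = -294 (mod 13).
    Reduce coefficients mod 13: 5·t ≡ 5 (mod 13).
    The inverse of 5 mod 13 is 8 (since 5·8 = 40 = 3·13 + 1), so t ≡ 8·5 = 40 ≡ 1 (mod 13).
    Then x = 297 + 616·1 = 913, valid modulo lcm(616, 13) = 8008: x ≡ 913 (mod 8008).
Verify against each original: 913 mod 7 = 3, 913 mod 11 = 0, 913 mod 8 = 1, 913 mod 13 = 3.

x ≡ 913 (mod 8008).


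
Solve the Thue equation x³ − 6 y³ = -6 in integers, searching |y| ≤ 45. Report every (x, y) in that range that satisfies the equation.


The equation is x³ - 6y³ = -6. For fixed y, x³ = 6·y³ − 6, so a solution requires the RHS to be a perfect cube.
Strategy: iterate y from -45 to 45, compute RHS = 6·y³ − 6, and check whether it is a (positive or negative) perfect cube.
Check small values of y:
  y = 0: RHS = -6 is not a perfect cube.
  y = 1: RHS = 0 = (0)³ ⇒ x = 0 works.
  y = -1: RHS = -12 is not a perfect cube.
  y = 2: RHS = 42 is not a perfect cube.
  y = -2: RHS = -54 is not a perfect cube.
  y = 3: RHS = 156 is not a perfect cube.
  y = -3: RHS = -168 is not a perfect cube.
Continuing the search up to |y| = 45 finds no further solutions beyond those listed.
Collected solutions: (0, 1).

Solutions (with |y| ≤ 45): (0, 1).


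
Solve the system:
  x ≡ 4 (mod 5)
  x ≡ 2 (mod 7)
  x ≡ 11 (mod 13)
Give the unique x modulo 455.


Moduli 5, 7, 13 are pairwise coprime; by CRT there is a unique solution modulo M = 5 · 7 · 13 = 455.
Solve pairwise, accumulating the modulus:
  Start with x ≡ 4 (mod 5).
  Combine with x ≡ 2 (mod 7): since gcd(5, 7) = 1, we get a unique residue mod 35.
    Write x = 4 + 5·t and substitute into x ≡ 2 (mod 7): 5·t ≡ 2 − 4 = -2 (mod 7).
    Reduce coefficients mod 7: 5·t ≡ 5 (mod 7).
    The inverse of 5 mod 7 is 3 (since 5·3 = 15 = 2·7 + 1), so t ≡ 3·5 = 15 ≡ 1 (mod 7).
    Then x = 4 + 5·1 = 9, valid modulo lcm(5, 7) = 35: x ≡ 9 (mod 35).
  Combine with x ≡ 11 (mod 13): since gcd(35, 13) = 1, we get a unique residue mod 455.
    Write x = 9 + 35·t and substitute into x ≡ 11 (mod 13): 35·t ≡ 11 − 9 = 2 (mod 13).
    Reduce coefficients mod 13: 9·t ≡ 2 (mod 13).
    The inverse of 9 mod 13 is 3 (since 9·3 = 27 = 2·13 + 1), so t ≡ 3·2 = 6 ≡ 6 (mod 13).
    Then x = 9 + 35·6 = 219, valid modulo lcm(35, 13) = 455: x ≡ 219 (mod 455).
Verify: 219 mod 5 = 4 ✓, 219 mod 7 = 2 ✓, 219 mod 13 = 11 ✓.

x ≡ 219 (mod 455).


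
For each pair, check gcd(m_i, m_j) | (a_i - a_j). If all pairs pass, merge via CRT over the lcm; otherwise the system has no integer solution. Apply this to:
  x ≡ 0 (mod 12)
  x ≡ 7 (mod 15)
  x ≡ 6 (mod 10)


Moduli 12, 15, 10 are not pairwise coprime, so CRT works modulo lcm(m_i) when all pairwise compatibility conditions hold.
Pairwise compatibility: gcd(m_i, m_j) must divide a_i - a_j for every pair.
Merge one congruence at a time:
  Start: x ≡ 0 (mod 12).
  Combine with x ≡ 7 (mod 15): gcd(12, 15) = 3, and 7 - 0 = 7 is NOT divisible by 3.
    ⇒ system is inconsistent (no integer solution).

No solution (the system is inconsistent).


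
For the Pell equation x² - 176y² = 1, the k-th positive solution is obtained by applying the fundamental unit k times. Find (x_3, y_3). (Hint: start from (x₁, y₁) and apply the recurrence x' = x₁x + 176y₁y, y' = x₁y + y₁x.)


Step 1: Find the fundamental solution (x₁, y₁) of x² - 176y² = 1.
  Expand √176 as a continued fraction. a₀ = ⌊√176⌋ = 13; iterate m_{k+1} = d_k·a_k − m_k, d_{k+1} = (176 − m_{k+1}²)/d_k, a_{k+1} = ⌊(a₀ + m_{k+1})/d_{k+1}⌋ (starting m₀ = 0, d₀ = 1), with convergents p_k = a_k·p_{k-1} + p_{k-2}, q_k = a_k·q_{k-1} + q_{k-2} (p₋₁ = 1, q₋₁ = 0):
  k = 0: a₀ = 13; p₀/q₀ = 13/1; p₀² − 176·q₀² = 169 − 176 = -7.
  k = 1: m = 13, d = 7, a = ⌊(13 + 13)/7⌋ = 3; p/q = (3·13 + 1)/(3·1 + 0) = 40/3; p² − 176·q² = 1600 − 1584 = 16.
  k = 2: m = 8, d = 16, a = ⌊(13 + 8)/16⌋ = 1; p/q = (1·40 + 13)/(1·3 + 1) = 53/4; p² − 176·q² = 2809 − 2816 = -7.
  k = 3: m = 8, d = 7, a = ⌊(13 + 8)/7⌋ = 3; p/q = (3·53 + 40)/(3·4 + 3) = 199/15; p² − 176·q² = 39601 − 39600 = 1.
  The first convergent with p² − 176·q² = 1 gives the fundamental solution (x₁, y₁) = (199, 15).
Step 2: Apply the recurrence (x_{n+1}, y_{n+1}) = (x₁x_n + 176y₁y_n, x₁y_n + y₁x_n) repeatedly.
  From (x_1, y_1) = (199, 15): x_2 = 199·199 + 176·15·15 = 79201; y_2 = 199·15 + 15·199 = 5970.
  From (x_2, y_2) = (79201, 5970): x_3 = 199·79201 + 176·15·5970 = 31521799; y_3 = 199·5970 + 15·79201 = 2376045.
Step 3: Verify x_3² - 176·y_3² = 993623812196401 - 993623812196400 = 1 (should be 1). ✓

(x_1, y_1) = (199, 15); (x_3, y_3) = (31521799, 2376045).


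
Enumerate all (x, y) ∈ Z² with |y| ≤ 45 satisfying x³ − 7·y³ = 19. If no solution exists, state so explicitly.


The equation is x³ - 7y³ = 19. For fixed y, x³ = 7·y³ + 19, so a solution requires the RHS to be a perfect cube.
Strategy: iterate y from -45 to 45, compute RHS = 7·y³ + 19, and check whether it is a (positive or negative) perfect cube.
Check small values of y:
  y = 0: RHS = 19 is not a perfect cube.
  y = 1: RHS = 26 is not a perfect cube.
  y = -1: RHS = 12 is not a perfect cube.
  y = 2: RHS = 75 is not a perfect cube.
  y = -2: RHS = -37 is not a perfect cube.
  y = 3: RHS = 208 is not a perfect cube.
  y = -3: RHS = -170 is not a perfect cube.
Continuing the search up to |y| = 45 finds no solutions either.
No (x, y) in the scanned range satisfies the equation.

No integer solutions with |y| ≤ 45.


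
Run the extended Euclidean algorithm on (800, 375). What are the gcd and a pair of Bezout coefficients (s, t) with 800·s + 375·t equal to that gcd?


Euclidean algorithm on (800, 375) — divide until remainder is 0:
  800 = 2 · 375 + 50
  375 = 7 · 50 + 25
  50 = 2 · 25 + 0
gcd(800, 375) = 25.
Track Bezout coefficients alongside the remainders: start with r₀ = 800 = a·1 + b·0 (s = 1, t = 0) and r₁ = 375 = a·0 + b·1 (s = 0, t = 1); each new remainder r_{k+1} = r_{k-1} − q_k·r_k inherits s_{k+1} = s_{k-1} − q_k·s_k, t_{k+1} = t_{k-1} − q_k·t_k, so r_k = a·s_k + b·t_k at every step:
  q = 2: r = 50, s = 1 − 2·0 = 1, t = 0 − 2·1 = -2  (check: 800·1 + 375·(-2) = 50)
  q = 7: r = 25, s = 0 − 7·1 = -7, t = 1 − 7·(-2) = 15  (check: 800·(-7) + 375·15 = 25)
The row with r = 25 (the gcd) gives the Bezout coefficients s = -7, t = 15.
Result: 800 · (-7) + 375 · (15) = 25.

gcd(800, 375) = 25; s = -7, t = 15 (check: 800·(-7) + 375·15 = 25).


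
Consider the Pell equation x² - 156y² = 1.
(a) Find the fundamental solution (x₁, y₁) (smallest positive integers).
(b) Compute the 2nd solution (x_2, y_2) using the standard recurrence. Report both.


Step 1: Find the fundamental solution (x₁, y₁) of x² - 156y² = 1.
  Expand √156 as a continued fraction. a₀ = ⌊√156⌋ = 12; iterate m_{k+1} = d_k·a_k − m_k, d_{k+1} = (156 − m_{k+1}²)/d_k, a_{k+1} = ⌊(a₀ + m_{k+1})/d_{k+1}⌋ (starting m₀ = 0, d₀ = 1), with convergents p_k = a_k·p_{k-1} + p_{k-2}, q_k = a_k·q_{k-1} + q_{k-2} (p₋₁ = 1, q₋₁ = 0):
  k = 0: a₀ = 12; p₀/q₀ = 12/1; p₀² − 156·q₀² = 144 − 156 = -12.
  k = 1: m = 12, d = 12, a = ⌊(12 + 12)/12⌋ = 2; p/q = (2·12 + 1)/(2·1 + 0) = 25/2; p² − 156·q² = 625 − 624 = 1.
  The first convergent with p² − 156·q² = 1 gives the fundamental solution (x₁, y₁) = (25, 2).
Step 2: Apply the recurrence (x_{n+1}, y_{n+1}) = (x₁x_n + 156y₁y_n, x₁y_n + y₁x_n) repeatedly.
  From (x_1, y_1) = (25, 2): x_2 = 25·25 + 156·2·2 = 1249; y_2 = 25·2 + 2·25 = 100.
Step 3: Verify x_2² - 156·y_2² = 1560001 - 1560000 = 1 (should be 1). ✓

(x_1, y_1) = (25, 2); (x_2, y_2) = (1249, 100).


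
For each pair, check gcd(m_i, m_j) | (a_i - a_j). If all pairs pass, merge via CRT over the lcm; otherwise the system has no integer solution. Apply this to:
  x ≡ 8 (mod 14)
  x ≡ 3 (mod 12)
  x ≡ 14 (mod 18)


Moduli 14, 12, 18 are not pairwise coprime, so CRT works modulo lcm(m_i) when all pairwise compatibility conditions hold.
Pairwise compatibility: gcd(m_i, m_j) must divide a_i - a_j for every pair.
Merge one congruence at a time:
  Start: x ≡ 8 (mod 14).
  Combine with x ≡ 3 (mod 12): gcd(14, 12) = 2, and 3 - 8 = -5 is NOT divisible by 2.
    ⇒ system is inconsistent (no integer solution).

No solution (the system is inconsistent).


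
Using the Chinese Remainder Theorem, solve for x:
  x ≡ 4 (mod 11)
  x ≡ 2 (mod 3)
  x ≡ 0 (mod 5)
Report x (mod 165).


Moduli 11, 3, 5 are pairwise coprime; by CRT there is a unique solution modulo M = 11 · 3 · 5 = 165.
Solve pairwise, accumulating the modulus:
  Start with x ≡ 4 (mod 11).
  Combine with x ≡ 2 (mod 3): since gcd(11, 3) = 1, we get a unique residue mod 33.
    Write x = 4 + 11·t and substitute into x ≡ 2 (mod 3): 11·t ≡ 2 − 4 = -2 (mod 3).
    Reduce coefficients mod 3: 2·t ≡ 1 (mod 3).
    The inverse of 2 mod 3 is 2 (since 2·2 = 4 = 1·3 + 1), so t ≡ 2·1 = 2 ≡ 2 (mod 3).
    Then x = 4 + 11·2 = 26, valid modulo lcm(11, 3) = 33: x ≡ 26 (mod 33).
  Combine with x ≡ 0 (mod 5): since gcd(33, 5) = 1, we get a unique residue mod 165.
    Write x = 26 + 33·t and substitute into x ≡ 0 (mod 5): 33·t ≡ 0 − 26 = -26 (mod 5).
    Reduce coefficients mod 5: 3·t ≡ 4 (mod 5).
    The inverse of 3 mod 5 is 2 (since 3·2 = 6 = 1·5 + 1), so t ≡ 2·4 = 8 ≡ 3 (mod 5).
    Then x = 26 + 33·3 = 125, valid modulo lcm(33, 5) = 165: x ≡ 125 (mod 165).
Verify: 125 mod 11 = 4 ✓, 125 mod 3 = 2 ✓, 125 mod 5 = 0 ✓.

x ≡ 125 (mod 165).


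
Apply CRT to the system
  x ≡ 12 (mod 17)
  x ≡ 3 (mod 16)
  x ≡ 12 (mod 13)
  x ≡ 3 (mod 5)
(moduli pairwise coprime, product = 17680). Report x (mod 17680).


Product of moduli M = 17 · 16 · 13 · 5 = 17680.
Merge one congruence at a time:
  Start: x ≡ 12 (mod 17).
  Combine with x ≡ 3 (mod 16); new modulus lcm = 272.
    Write x = 12 + 17·t and substitute into x ≡ 3 (mod 16): 17·t ≡ 3 − 12 = -9 (mod 16).
    Reduce coefficients mod 16: 1·t ≡ 7 (mod 16).
    So t ≡ 7 (mod 16).
    Then x = 12 + 17·7 = 131, valid modulo lcm(17, 16) = 272: x ≡ 131 (mod 272).
  Combine with x ≡ 12 (mod 13); new modulus lcm = 3536.
    Write x = 131 + 272·t and substitute into x ≡ 12 (mod 13): 272·t ≡ 12 − 131 = -119 (mod 13).
    Reduce coefficients mod 13: 12·t ≡ 11 (mod 13).
    The inverse of 12 mod 13 is 12 (since 12·12 = 144 = 11·13 + 1), so t ≡ 12·11 = 132 ≡ 2 (mod 13).
    Then x = 131 + 272·2 = 675, valid modulo lcm(272, 13) = 3536: x ≡ 675 (mod 3536).
  Combine with x ≡ 3 (mod 5); new modulus lcm = 17680.
    Write x = 675 + 3536·t and substitute into x ≡ 3 (mod 5): 3536·t ≡ 3 − 675 = -672 (mod 5).
    Reduce coefficients mod 5: 1·t ≡ 3 (mod 5).
    So t ≡ 3 (mod 5).
    Then x = 675 + 3536·3 = 11283, valid modulo lcm(3536, 5) = 17680: x ≡ 11283 (mod 17680).
Verify against each original: 11283 mod 17 = 12, 11283 mod 16 = 3, 11283 mod 13 = 12, 11283 mod 5 = 3.

x ≡ 11283 (mod 17680).


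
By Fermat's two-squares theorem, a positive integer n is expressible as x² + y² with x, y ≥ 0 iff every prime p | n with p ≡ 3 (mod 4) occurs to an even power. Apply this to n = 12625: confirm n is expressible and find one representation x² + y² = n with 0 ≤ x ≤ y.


Step 1: Factor n = 12625 = 5^3 · 101.
Step 2: Check the mod-4 condition on each prime factor: 5 ≡ 1 (mod 4), exponent 3; 101 ≡ 1 (mod 4), exponent 1.
All primes ≡ 3 (mod 4) appear to even exponent (or don't appear), so by the two-squares theorem n IS expressible as a sum of two squares.
Step 3: Build a representation. Group n = k² · m with k = 5 and m = 5 · 101 = 505 (a product of primes ≡ 1 (mod 4)); a representation of m scales to one of n via (k·x)² + (k·y)² = k²(x² + y²). Each prime p ≡ 1 (mod 4) is itself a sum of two squares; find a² by testing p − a² for a perfect square:
  5: 5 − 1² = 4 = 2² ⇒ 5 = 1² + 2².
  101: 101 − 1² = 100 = 10² ⇒ 101 = 1² + 10².
  Combine using the Brahmagupta–Fibonacci identity (a² + b²)(c² + d²) = (ac − bd)² + (ad + bc)² = (ac + bd)² + (ad − bc)²:
  5 · 101 = 505: from (1² + 2²)(1² + 10²), take (1·1 − 2·10, 1·10 + 2·1) = (1 − 20, 10 + 2) = (-19, 12); dropping signs (only squares matter) gives (19, 12); check 19² + 12² = 361 + 144 = 505 ✓.
  Scale by k = 5: (5·19, 5·12) = (95, 60).
Step 4: Order so x ≤ y and verify: 60² + 95² = 3600 + 9025 = 12625 = n. ✓

n = 12625 = 60² + 95² (one valid representation with x ≤ y).


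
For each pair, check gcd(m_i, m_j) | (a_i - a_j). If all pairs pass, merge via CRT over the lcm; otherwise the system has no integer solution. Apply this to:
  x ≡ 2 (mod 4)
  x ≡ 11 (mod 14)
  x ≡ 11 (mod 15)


Moduli 4, 14, 15 are not pairwise coprime, so CRT works modulo lcm(m_i) when all pairwise compatibility conditions hold.
Pairwise compatibility: gcd(m_i, m_j) must divide a_i - a_j for every pair.
Merge one congruence at a time:
  Start: x ≡ 2 (mod 4).
  Combine with x ≡ 11 (mod 14): gcd(4, 14) = 2, and 11 - 2 = 9 is NOT divisible by 2.
    ⇒ system is inconsistent (no integer solution).

No solution (the system is inconsistent).


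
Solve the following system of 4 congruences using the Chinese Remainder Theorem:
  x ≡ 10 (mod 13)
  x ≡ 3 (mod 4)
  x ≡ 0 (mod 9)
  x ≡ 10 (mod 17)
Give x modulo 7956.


Product of moduli M = 13 · 4 · 9 · 17 = 7956.
Merge one congruence at a time:
  Start: x ≡ 10 (mod 13).
  Combine with x ≡ 3 (mod 4); new modulus lcm = 52.
    Write x = 10 + 13·t and substitute into x ≡ 3 (mod 4): 13·t ≡ 3 − 10 = -7 (mod 4).
    Reduce coefficients mod 4: 1·t ≡ 1 (mod 4).
    So t ≡ 1 (mod 4).
    Then x = 10 + 13·1 = 23, valid modulo lcm(13, 4) = 52: x ≡ 23 (mod 52).
  Combine with x ≡ 0 (mod 9); new modulus lcm = 468.
    Write x = 23 + 52·t and substitute into x ≡ 0 (mod 9): 52·t ≡ 0 − 23 = -23 (mod 9).
    Reduce coefficients mod 9: 7·t ≡ 4 (mod 9).
    The inverse of 7 mod 9 is 4 (since 7·4 = 28 = 3·9 + 1), so t ≡ 4·4 = 16 ≡ 7 (mod 9).
    Then x = 23 + 52·7 = 387, valid modulo lcm(52, 9) = 468: x ≡ 387 (mod 468).
  Combine with x ≡ 10 (mod 17); new modulus lcm = 7956.
    Write x = 387 + 468·t and substitute into x ≡ 10 (mod 17): 468·t ≡ 10 − 387 = -377 (mod 17).
    Reduce coefficients mod 17: 9·t ≡ 14 (mod 17).
    The inverse of 9 mod 17 is 2 (since 9·2 = 18 = 1·17 + 1), so t ≡ 2·14 = 28 ≡ 11 (mod 17).
    Then x = 387 + 468·11 = 5535, valid modulo lcm(468, 17) = 7956: x ≡ 5535 (mod 7956).
Verify against each original: 5535 mod 13 = 10, 5535 mod 4 = 3, 5535 mod 9 = 0, 5535 mod 17 = 10.

x ≡ 5535 (mod 7956).


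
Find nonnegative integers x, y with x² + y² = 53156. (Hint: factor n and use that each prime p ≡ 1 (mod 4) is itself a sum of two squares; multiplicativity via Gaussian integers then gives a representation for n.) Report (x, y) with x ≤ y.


Step 1: Factor n = 53156 = 2^2 · 97 · 137.
Step 2: Check the mod-4 condition on each prime factor: 2 = 2 (special); 97 ≡ 1 (mod 4), exponent 1; 137 ≡ 1 (mod 4), exponent 1.
All primes ≡ 3 (mod 4) appear to even exponent (or don't appear), so by the two-squares theorem n IS expressible as a sum of two squares.
Step 3: Build a representation. Group n = k² · m with k = 2 and m = 97 · 137 = 13289 (a product of primes ≡ 1 (mod 4)); a representation of m scales to one of n via (k·x)² + (k·y)² = k²(x² + y²). Each prime p ≡ 1 (mod 4) is itself a sum of two squares; find a² by testing p − a² for a perfect square:
  97: 97 − 1² = 96, 97 − 2² = 93, 97 − 3² = 88, 97 − 4² = 81 = 9² ⇒ 97 = 4² + 9².
  137: 137 − 1² = 136, 137 − 2² = 133, 137 − 3² = 128, 137 − 4² = 121 = 11² ⇒ 137 = 4² + 11².
  Combine using the Brahmagupta–Fibonacci identity (a² + b²)(c² + d²) = (ac − bd)² + (ad + bc)² = (ac + bd)² + (ad − bc)²:
  97 · 137 = 13289: from (4² + 9²)(4² + 11²), take (4·4 − 9·11, 4·11 + 9·4) = (16 − 99, 44 + 36) = (-83, 80); dropping signs (only squares matter) gives (83, 80); check 83² + 80² = 6889 + 6400 = 13289 ✓.
  Scale by k = 2: (2·83, 2·80) = (166, 160).
Step 4: Order so x ≤ y and verify: 160² + 166² = 25600 + 27556 = 53156 = n. ✓

n = 53156 = 160² + 166² (one valid representation with x ≤ y).


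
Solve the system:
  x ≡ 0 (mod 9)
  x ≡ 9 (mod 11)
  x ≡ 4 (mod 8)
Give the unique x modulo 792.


Moduli 9, 11, 8 are pairwise coprime; by CRT there is a unique solution modulo M = 9 · 11 · 8 = 792.
Solve pairwise, accumulating the modulus:
  Start with x ≡ 0 (mod 9).
  Combine with x ≡ 9 (mod 11): since gcd(9, 11) = 1, we get a unique residue mod 99.
    Write x = 0 + 9·t and substitute into x ≡ 9 (mod 11): 9·t ≡ 9 − 0 = 9 (mod 11).
    The inverse of 9 mod 11 is 5 (since 9·5 = 45 = 4·11 + 1), so t ≡ 5·9 = 45 ≡ 1 (mod 11).
    Then x = 0 + 9·1 = 9, valid modulo lcm(9, 11) = 99: x ≡ 9 (mod 99).
  Combine with x ≡ 4 (mod 8): since gcd(99, 8) = 1, we get a unique residue mod 792.
    Write x = 9 + 99·t and substitute into x ≡ 4 (mod 8): 99·t ≡ 4 − 9 = -5 (mod 8).
    Reduce coefficients mod 8: 3·t ≡ 3 (mod 8).
    The inverse of 3 mod 8 is 3 (since 3·3 = 9 = 1·8 + 1), so t ≡ 3·3 = 9 ≡ 1 (mod 8).
    Then x = 9 + 99·1 = 108, valid modulo lcm(99, 8) = 792: x ≡ 108 (mod 792).
Verify: 108 mod 9 = 0 ✓, 108 mod 11 = 9 ✓, 108 mod 8 = 4 ✓.

x ≡ 108 (mod 792).


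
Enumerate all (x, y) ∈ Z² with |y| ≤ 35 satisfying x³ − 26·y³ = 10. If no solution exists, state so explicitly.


The equation is x³ - 26y³ = 10. For fixed y, x³ = 26·y³ + 10, so a solution requires the RHS to be a perfect cube.
Strategy: iterate y from -35 to 35, compute RHS = 26·y³ + 10, and check whether it is a (positive or negative) perfect cube.
Check small values of y:
  y = 0: RHS = 10 is not a perfect cube.
  y = 1: RHS = 36 is not a perfect cube.
  y = -1: RHS = -16 is not a perfect cube.
  y = 2: RHS = 218 is not a perfect cube.
  y = -2: RHS = -198 is not a perfect cube.
  y = 3: RHS = 712 is not a perfect cube.
  y = -3: RHS = -692 is not a perfect cube.
Continuing the search up to |y| = 35 finds no solutions either.
No (x, y) in the scanned range satisfies the equation.

No integer solutions with |y| ≤ 35.


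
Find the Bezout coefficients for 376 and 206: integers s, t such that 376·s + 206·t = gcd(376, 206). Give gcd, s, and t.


Euclidean algorithm on (376, 206) — divide until remainder is 0:
  376 = 1 · 206 + 170
  206 = 1 · 170 + 36
  170 = 4 · 36 + 26
  36 = 1 · 26 + 10
  26 = 2 · 10 + 6
  10 = 1 · 6 + 4
  6 = 1 · 4 + 2
  4 = 2 · 2 + 0
gcd(376, 206) = 2.
Track Bezout coefficients alongside the remainders: start with r₀ = 376 = a·1 + b·0 (s = 1, t = 0) and r₁ = 206 = a·0 + b·1 (s = 0, t = 1); each new remainder r_{k+1} = r_{k-1} − q_k·r_k inherits s_{k+1} = s_{k-1} − q_k·s_k, t_{k+1} = t_{k-1} − q_k·t_k, so r_k = a·s_k + b·t_k at every step:
  q = 1: r = 170, s = 1 − 1·0 = 1, t = 0 − 1·1 = -1  (check: 376·1 + 206·(-1) = 170)
  q = 1: r = 36, s = 0 − 1·1 = -1, t = 1 − 1·(-1) = 2  (check: 376·(-1) + 206·2 = 36)
  q = 4: r = 26, s = 1 − 4·(-1) = 5, t = -1 − 4·2 = -9  (check: 376·5 + 206·(-9) = 26)
  q = 1: r = 10, s = -1 − 1·5 = -6, t = 2 − 1·(-9) = 11  (check: 376·(-6) + 206·11 = 10)
  q = 2: r = 6, s = 5 − 2·(-6) = 17, t = -9 − 2·11 = -31  (check: 376·17 + 206·(-31) = 6)
  q = 1: r = 4, s = -6 − 1·17 = -23, t = 11 − 1·(-31) = 42  (check: 376·(-23) + 206·42 = 4)
  q = 1: r = 2, s = 17 − 1·(-23) = 40, t = -31 − 1·42 = -73  (check: 376·40 + 206·(-73) = 2)
The row with r = 2 (the gcd) gives the Bezout coefficients s = 40, t = -73.
Result: 376 · (40) + 206 · (-73) = 2.

gcd(376, 206) = 2; s = 40, t = -73 (check: 376·40 + 206·(-73) = 2).


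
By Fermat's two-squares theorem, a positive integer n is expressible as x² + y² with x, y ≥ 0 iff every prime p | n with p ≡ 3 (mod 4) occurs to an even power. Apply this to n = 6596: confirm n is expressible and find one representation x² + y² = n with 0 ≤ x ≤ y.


Step 1: Factor n = 6596 = 2^2 · 17 · 97.
Step 2: Check the mod-4 condition on each prime factor: 2 = 2 (special); 17 ≡ 1 (mod 4), exponent 1; 97 ≡ 1 (mod 4), exponent 1.
All primes ≡ 3 (mod 4) appear to even exponent (or don't appear), so by the two-squares theorem n IS expressible as a sum of two squares.
Step 3: Build a representation. Group n = k² · m with k = 2 and m = 17 · 97 = 1649 (a product of primes ≡ 1 (mod 4)); a representation of m scales to one of n via (k·x)² + (k·y)² = k²(x² + y²). Each prime p ≡ 1 (mod 4) is itself a sum of two squares; find a² by testing p − a² for a perfect square:
  17: 17 − 1² = 16 = 4² ⇒ 17 = 1² + 4².
  97: 97 − 1² = 96, 97 − 2² = 93, 97 − 3² = 88, 97 − 4² = 81 = 9² ⇒ 97 = 4² + 9².
  Combine using the Brahmagupta–Fibonacci identity (a² + b²)(c² + d²) = (ac − bd)² + (ad + bc)² = (ac + bd)² + (ad − bc)²:
  17 · 97 = 1649: from (1² + 4²)(4² + 9²), take (1·4 − 4·9, 1·9 + 4·4) = (4 − 36, 9 + 16) = (-32, 25); dropping signs (only squares matter) gives (32, 25); check 32² + 25² = 1024 + 625 = 1649 ✓.
  Scale by k = 2: (2·32, 2·25) = (64, 50).
Step 4: Order so x ≤ y and verify: 50² + 64² = 2500 + 4096 = 6596 = n. ✓

n = 6596 = 50² + 64² (one valid representation with x ≤ y).


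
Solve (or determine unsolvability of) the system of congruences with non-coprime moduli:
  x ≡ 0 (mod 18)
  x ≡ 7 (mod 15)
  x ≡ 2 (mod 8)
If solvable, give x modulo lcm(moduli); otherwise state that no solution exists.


Moduli 18, 15, 8 are not pairwise coprime, so CRT works modulo lcm(m_i) when all pairwise compatibility conditions hold.
Pairwise compatibility: gcd(m_i, m_j) must divide a_i - a_j for every pair.
Merge one congruence at a time:
  Start: x ≡ 0 (mod 18).
  Combine with x ≡ 7 (mod 15): gcd(18, 15) = 3, and 7 - 0 = 7 is NOT divisible by 3.
    ⇒ system is inconsistent (no integer solution).

No solution (the system is inconsistent).


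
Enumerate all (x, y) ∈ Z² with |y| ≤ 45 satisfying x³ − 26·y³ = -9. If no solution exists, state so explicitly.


The equation is x³ - 26y³ = -9. For fixed y, x³ = 26·y³ − 9, so a solution requires the RHS to be a perfect cube.
Strategy: iterate y from -45 to 45, compute RHS = 26·y³ − 9, and check whether it is a (positive or negative) perfect cube.
Check small values of y:
  y = 0: RHS = -9 is not a perfect cube.
  y = 1: RHS = 17 is not a perfect cube.
  y = -1: RHS = -35 is not a perfect cube.
  y = 2: RHS = 199 is not a perfect cube.
  y = -2: RHS = -217 is not a perfect cube.
  y = 3: RHS = 693 is not a perfect cube.
  y = -3: RHS = -711 is not a perfect cube.
Continuing the search up to |y| = 45 finds no solutions either.
No (x, y) in the scanned range satisfies the equation.

No integer solutions with |y| ≤ 45.


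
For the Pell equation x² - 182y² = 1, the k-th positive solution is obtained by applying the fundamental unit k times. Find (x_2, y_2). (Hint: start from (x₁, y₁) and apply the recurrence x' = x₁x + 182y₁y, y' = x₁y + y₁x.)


Step 1: Find the fundamental solution (x₁, y₁) of x² - 182y² = 1.
  Expand √182 as a continued fraction. a₀ = ⌊√182⌋ = 13; iterate m_{k+1} = d_k·a_k − m_k, d_{k+1} = (182 − m_{k+1}²)/d_k, a_{k+1} = ⌊(a₀ + m_{k+1})/d_{k+1}⌋ (starting m₀ = 0, d₀ = 1), with convergents p_k = a_k·p_{k-1} + p_{k-2}, q_k = a_k·q_{k-1} + q_{k-2} (p₋₁ = 1, q₋₁ = 0):
  k = 0: a₀ = 13; p₀/q₀ = 13/1; p₀² − 182·q₀² = 169 − 182 = -13.
  k = 1: m = 13, d = 13, a = ⌊(13 + 13)/13⌋ = 2; p/q = (2·13 + 1)/(2·1 + 0) = 27/2; p² − 182·q² = 729 − 728 = 1.
  The first convergent with p² − 182·q² = 1 gives the fundamental solution (x₁, y₁) = (27, 2).
Step 2: Apply the recurrence (x_{n+1}, y_{n+1}) = (x₁x_n + 182y₁y_n, x₁y_n + y₁x_n) repeatedly.
  From (x_1, y_1) = (27, 2): x_2 = 27·27 + 182·2·2 = 1457; y_2 = 27·2 + 2·27 = 108.
Step 3: Verify x_2² - 182·y_2² = 2122849 - 2122848 = 1 (should be 1). ✓

(x_1, y_1) = (27, 2); (x_2, y_2) = (1457, 108).


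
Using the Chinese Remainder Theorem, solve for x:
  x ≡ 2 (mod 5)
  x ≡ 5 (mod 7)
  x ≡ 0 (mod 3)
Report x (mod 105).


Moduli 5, 7, 3 are pairwise coprime; by CRT there is a unique solution modulo M = 5 · 7 · 3 = 105.
Solve pairwise, accumulating the modulus:
  Start with x ≡ 2 (mod 5).
  Combine with x ≡ 5 (mod 7): since gcd(5, 7) = 1, we get a unique residue mod 35.
    Write x = 2 + 5·t and substitute into x ≡ 5 (mod 7): 5·t ≡ 5 − 2 = 3 (mod 7).
    The inverse of 5 mod 7 is 3 (since 5·3 = 15 = 2·7 + 1), so t ≡ 3·3 = 9 ≡ 2 (mod 7).
    Then x = 2 + 5·2 = 12, valid modulo lcm(5, 7) = 35: x ≡ 12 (mod 35).
  Combine with x ≡ 0 (mod 3): since gcd(35, 3) = 1, we get a unique residue mod 105.
    Write x = 12 + 35·t and substitute into x ≡ 0 (mod 3): 35·t ≡ 0 − 12 = -12 (mod 3).
    Reduce coefficients mod 3: 2·t ≡ 0 (mod 3).
    The inverse of 2 mod 3 is 2 (since 2·2 = 4 = 1·3 + 1), so t ≡ 2·0 = 0 ≡ 0 (mod 3).
    Then x = 12 + 35·0 = 12, valid modulo lcm(35, 3) = 105: x ≡ 12 (mod 105).
Verify: 12 mod 5 = 2 ✓, 12 mod 7 = 5 ✓, 12 mod 3 = 0 ✓.

x ≡ 12 (mod 105).


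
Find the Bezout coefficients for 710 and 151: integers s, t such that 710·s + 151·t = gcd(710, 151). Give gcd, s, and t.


Euclidean algorithm on (710, 151) — divide until remainder is 0:
  710 = 4 · 151 + 106
  151 = 1 · 106 + 45
  106 = 2 · 45 + 16
  45 = 2 · 16 + 13
  16 = 1 · 13 + 3
  13 = 4 · 3 + 1
  3 = 3 · 1 + 0
gcd(710, 151) = 1.
Track Bezout coefficients alongside the remainders: start with r₀ = 710 = a·1 + b·0 (s = 1, t = 0) and r₁ = 151 = a·0 + b·1 (s = 0, t = 1); each new remainder r_{k+1} = r_{k-1} − q_k·r_k inherits s_{k+1} = s_{k-1} − q_k·s_k, t_{k+1} = t_{k-1} − q_k·t_k, so r_k = a·s_k + b·t_k at every step:
  q = 4: r = 106, s = 1 − 4·0 = 1, t = 0 − 4·1 = -4  (check: 710·1 + 151·(-4) = 106)
  q = 1: r = 45, s = 0 − 1·1 = -1, t = 1 − 1·(-4) = 5  (check: 710·(-1) + 151·5 = 45)
  q = 2: r = 16, s = 1 − 2·(-1) = 3, t = -4 − 2·5 = -14  (check: 710·3 + 151·(-14) = 16)
  q = 2: r = 13, s = -1 − 2·3 = -7, t = 5 − 2·(-14) = 33  (check: 710·(-7) + 151·33 = 13)
  q = 1: r = 3, s = 3 − 1·(-7) = 10, t = -14 − 1·33 = -47  (check: 710·10 + 151·(-47) = 3)
  q = 4: r = 1, s = -7 − 4·10 = -47, t = 33 − 4·(-47) = 221  (check: 710·(-47) + 151·221 = 1)
The row with r = 1 (the gcd) gives the Bezout coefficients s = -47, t = 221.
Result: 710 · (-47) + 151 · (221) = 1.

gcd(710, 151) = 1; s = -47, t = 221 (check: 710·(-47) + 151·221 = 1).


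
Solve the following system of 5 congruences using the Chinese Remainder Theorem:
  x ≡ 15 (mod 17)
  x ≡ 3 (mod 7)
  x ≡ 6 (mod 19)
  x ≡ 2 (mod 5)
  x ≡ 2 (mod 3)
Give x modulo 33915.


Product of moduli M = 17 · 7 · 19 · 5 · 3 = 33915.
Merge one congruence at a time:
  Start: x ≡ 15 (mod 17).
  Combine with x ≡ 3 (mod 7); new modulus lcm = 119.
    Write x = 15 + 17·t and substitute into x ≡ 3 (mod 7): 17·t ≡ 3 − 15 = -12 (mod 7).
    Reduce coefficients mod 7: 3·t ≡ 2 (mod 7).
    The inverse of 3 mod 7 is 5 (since 3·5 = 15 = 2·7 + 1), so t ≡ 5·2 = 10 ≡ 3 (mod 7).
    Then x = 15 + 17·3 = 66, valid modulo lcm(17, 7) = 119: x ≡ 66 (mod 119).
  Combine with x ≡ 6 (mod 19); new modulus lcm = 2261.
    Write x = 66 + 119·t and substitute into x ≡ 6 (mod 19): 119·t ≡ 6 − 66 = -60 (mod 19).
    Reduce coefficients mod 19: 5·t ≡ 16 (mod 19).
    The inverse of 5 mod 19 is 4 (since 5·4 = 20 = 1·19 + 1), so t ≡ 4·16 = 64 ≡ 7 (mod 19).
    Then x = 66 + 119·7 = 899, valid modulo lcm(119, 19) = 2261: x ≡ 899 (mod 2261).
  Combine with x ≡ 2 (mod 5); new modulus lcm = 11305.
    Write x = 899 + 2261·t and substitute into x ≡ 2 (mod 5): 2261·t ≡ 2 − 899 = -897 (mod 5).
    Reduce coefficients mod 5: 1·t ≡ 3 (mod 5).
    So t ≡ 3 (mod 5).
    Then x = 899 + 2261·3 = 7682, valid modulo lcm(2261, 5) = 11305: x ≡ 7682 (mod 11305).
  Combine with x ≡ 2 (mod 3); new modulus lcm = 33915.
    Write x = 7682 + 11305·t and substitute into x ≡ 2 (mod 3): 11305·t ≡ 2 − 7682 = -7680 (mod 3).
    Reduce coefficients mod 3: 1·t ≡ 0 (mod 3).
    So t ≡ 0 (mod 3).
    Then x = 7682 + 11305·0 = 7682, valid modulo lcm(11305, 3) = 33915: x ≡ 7682 (mod 33915).
Verify against each original: 7682 mod 17 = 15, 7682 mod 7 = 3, 7682 mod 19 = 6, 7682 mod 5 = 2, 7682 mod 3 = 2.

x ≡ 7682 (mod 33915).


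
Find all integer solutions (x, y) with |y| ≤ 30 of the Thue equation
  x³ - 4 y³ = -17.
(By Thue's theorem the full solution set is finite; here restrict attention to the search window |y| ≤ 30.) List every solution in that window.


The equation is x³ - 4y³ = -17. For fixed y, x³ = 4·y³ − 17, so a solution requires the RHS to be a perfect cube.
Strategy: iterate y from -30 to 30, compute RHS = 4·y³ − 17, and check whether it is a (positive or negative) perfect cube.
Check small values of y:
  y = 0: RHS = -17 is not a perfect cube.
  y = 1: RHS = -13 is not a perfect cube.
  y = -1: RHS = -21 is not a perfect cube.
  y = 2: RHS = 15 is not a perfect cube.
  y = -2: RHS = -49 is not a perfect cube.
  y = 3: RHS = 91 is not a perfect cube.
  y = -3: RHS = -125 = (-5)³ ⇒ x = -5 works.
Continuing the search up to |y| = 30 finds no further solutions beyond those listed.
Collected solutions: (-5, -3).

Solutions (with |y| ≤ 30): (-5, -3).


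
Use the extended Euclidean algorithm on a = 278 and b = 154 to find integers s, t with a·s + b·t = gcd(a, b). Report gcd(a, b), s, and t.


Euclidean algorithm on (278, 154) — divide until remainder is 0:
  278 = 1 · 154 + 124
  154 = 1 · 124 + 30
  124 = 4 · 30 + 4
  30 = 7 · 4 + 2
  4 = 2 · 2 + 0
gcd(278, 154) = 2.
Track Bezout coefficients alongside the remainders: start with r₀ = 278 = a·1 + b·0 (s = 1, t = 0) and r₁ = 154 = a·0 + b·1 (s = 0, t = 1); each new remainder r_{k+1} = r_{k-1} − q_k·r_k inherits s_{k+1} = s_{k-1} − q_k·s_k, t_{k+1} = t_{k-1} − q_k·t_k, so r_k = a·s_k + b·t_k at every step:
  q = 1: r = 124, s = 1 − 1·0 = 1, t = 0 − 1·1 = -1  (check: 278·1 + 154·(-1) = 124)
  q = 1: r = 30, s = 0 − 1·1 = -1, t = 1 − 1·(-1) = 2  (check: 278·(-1) + 154·2 = 30)
  q = 4: r = 4, s = 1 − 4·(-1) = 5, t = -1 − 4·2 = -9  (check: 278·5 + 154·(-9) = 4)
  q = 7: r = 2, s = -1 − 7·5 = -36, t = 2 − 7·(-9) = 65  (check: 278·(-36) + 154·65 = 2)
The row with r = 2 (the gcd) gives the Bezout coefficients s = -36, t = 65.
Result: 278 · (-36) + 154 · (65) = 2.

gcd(278, 154) = 2; s = -36, t = 65 (check: 278·(-36) + 154·65 = 2).


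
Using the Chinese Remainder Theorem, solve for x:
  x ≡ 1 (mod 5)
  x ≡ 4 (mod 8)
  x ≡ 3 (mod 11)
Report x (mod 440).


Moduli 5, 8, 11 are pairwise coprime; by CRT there is a unique solution modulo M = 5 · 8 · 11 = 440.
Solve pairwise, accumulating the modulus:
  Start with x ≡ 1 (mod 5).
  Combine with x ≡ 4 (mod 8): since gcd(5, 8) = 1, we get a unique residue mod 40.
    Write x = 1 + 5·t and substitute into x ≡ 4 (mod 8): 5·t ≡ 4 − 1 = 3 (mod 8).
    The inverse of 5 mod 8 is 5 (since 5·5 = 25 = 3·8 + 1), so t ≡ 5·3 = 15 ≡ 7 (mod 8).
    Then x = 1 + 5·7 = 36, valid modulo lcm(5, 8) = 40: x ≡ 36 (mod 40).
  Combine with x ≡ 3 (mod 11): since gcd(40, 11) = 1, we get a unique residue mod 440.
    Write x = 36 + 40·t and substitute into x ≡ 3 (mod 11): 40·t ≡ 3 − 36 = -33 (mod 11).
    Reduce coefficients mod 11: 7·t ≡ 0 (mod 11).
    The inverse of 7 mod 11 is 8 (since 7·8 = 56 = 5·11 + 1), so t ≡ 8·0 = 0 ≡ 0 (mod 11).
    Then x = 36 + 40·0 = 36, valid modulo lcm(40, 11) = 440: x ≡ 36 (mod 440).
Verify: 36 mod 5 = 1 ✓, 36 mod 8 = 4 ✓, 36 mod 11 = 3 ✓.

x ≡ 36 (mod 440).


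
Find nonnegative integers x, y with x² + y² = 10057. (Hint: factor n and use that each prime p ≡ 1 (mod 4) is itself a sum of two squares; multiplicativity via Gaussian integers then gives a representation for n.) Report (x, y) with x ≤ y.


Step 1: Factor n = 10057 = 89 · 113.
Step 2: Check the mod-4 condition on each prime factor: 89 ≡ 1 (mod 4), exponent 1; 113 ≡ 1 (mod 4), exponent 1.
All primes ≡ 3 (mod 4) appear to even exponent (or don't appear), so by the two-squares theorem n IS expressible as a sum of two squares.
Step 3: Build a representation. Here n = 89 · 113 is a product of primes ≡ 1 (mod 4). Each prime p ≡ 1 (mod 4) is itself a sum of two squares; find a² by testing p − a² for a perfect square:
  89: 89 − 1² = 88, 89 − 2² = 85, 89 − 3² = 80, 89 − 4² = 73, 89 − 5² = 64 = 8² ⇒ 89 = 5² + 8².
  113: 113 − 1² = 112, 113 − 2² = 109, 113 − 3² = 104, 113 − 4² = 97, 113 − 5² = 88, 113 − 6² = 77, 113 − 7² = 64 = 8² ⇒ 113 = 7² + 8².
  Combine using the Brahmagupta–Fibonacci identity (a² + b²)(c² + d²) = (ac − bd)² + (ad + bc)² = (ac + bd)² + (ad − bc)²:
  89 · 113 = 10057: from (5² + 8²)(7² + 8²), take (5·7 − 8·8, 5·8 + 8·7) = (35 − 64, 40 + 56) = (-29, 96); dropping signs (only squares matter) gives (29, 96); check 29² + 96² = 841 + 9216 = 10057 ✓.
Step 4: Order so x ≤ y and verify: 29² + 96² = 841 + 9216 = 10057 = n. ✓

n = 10057 = 29² + 96² (one valid representation with x ≤ y).


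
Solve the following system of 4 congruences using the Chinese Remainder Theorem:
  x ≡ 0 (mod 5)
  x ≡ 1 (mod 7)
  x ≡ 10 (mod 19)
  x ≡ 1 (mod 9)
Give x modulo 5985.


Product of moduli M = 5 · 7 · 19 · 9 = 5985.
Merge one congruence at a time:
  Start: x ≡ 0 (mod 5).
  Combine with x ≡ 1 (mod 7); new modulus lcm = 35.
    Write x = 0 + 5·t and substitute into x ≡ 1 (mod 7): 5·t ≡ 1 − 0 = 1 (mod 7).
    The inverse of 5 mod 7 is 3 (since 5·3 = 15 = 2·7 + 1), so t ≡ 3·1 = 3 ≡ 3 (mod 7).
    Then x = 0 + 5·3 = 15, valid modulo lcm(5, 7) = 35: x ≡ 15 (mod 35).
  Combine with x ≡ 10 (mod 19); new modulus lcm = 665.
    Write x = 15 + 35·t and substitute into x ≡ 10 (mod 19): 35·t ≡ 10 − 15 = -5 (mod 19).
    Reduce coefficients mod 19: 16·t ≡ 14 (mod 19).
    The inverse of 16 mod 19 is 6 (since 16·6 = 96 = 5·19 + 1), so t ≡ 6·14 = 84 ≡ 8 (mod 19).
    Then x = 15 + 35·8 = 295, valid modulo lcm(35, 19) = 665: x ≡ 295 (mod 665).
  Combine with x ≡ 1 (mod 9); new modulus lcm = 5985.
    Write x = 295 + 665·t and substitute into x ≡ 1 (mod 9): 665·t ≡ 1 − 295 = -294 (mod 9).
    Reduce coefficients mod 9: 8·t ≡ 3 (mod 9).
    The inverse of 8 mod 9 is 8 (since 8·8 = 64 = 7·9 + 1), so t ≡ 8·3 = 24 ≡ 6 (mod 9).
    Then x = 295 + 665·6 = 4285, valid modulo lcm(665, 9) = 5985: x ≡ 4285 (mod 5985).
Verify against each original: 4285 mod 5 = 0, 4285 mod 7 = 1, 4285 mod 19 = 10, 4285 mod 9 = 1.

x ≡ 4285 (mod 5985).


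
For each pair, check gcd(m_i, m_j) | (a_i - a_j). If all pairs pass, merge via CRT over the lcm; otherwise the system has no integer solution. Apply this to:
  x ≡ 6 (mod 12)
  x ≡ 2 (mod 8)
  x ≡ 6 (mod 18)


Moduli 12, 8, 18 are not pairwise coprime, so CRT works modulo lcm(m_i) when all pairwise compatibility conditions hold.
Pairwise compatibility: gcd(m_i, m_j) must divide a_i - a_j for every pair.
Merge one congruence at a time:
  Start: x ≡ 6 (mod 12).
  Combine with x ≡ 2 (mod 8): gcd(12, 8) = 4; 2 - 6 = -4, which IS divisible by 4, so compatible.
    Write x = 6 + 12·t and substitute into x ≡ 2 (mod 8): 12·t ≡ 2 − 6 = -4 (mod 8).
    Divide the congruence (and modulus) by g = 4: 3·t ≡ -1 (mod 2).
    Reduce coefficients mod 2: 1·t ≡ 1 (mod 2).
    So t ≡ 1 (mod 2).
    Then x = 6 + 12·1 = 18, valid modulo lcm(12, 8) = 24: x ≡ 18 (mod 24).
  Combine with x ≡ 6 (mod 18): gcd(24, 18) = 6; 6 - 18 = -12, which IS divisible by 6, so compatible.
    Write x = 18 + 24·t and substitute into x ≡ 6 (mod 18): 24·t ≡ 6 − 18 = -12 (mod 18).
    Divide the congruence (and modulus) by g = 6: 4·t ≡ -2 (mod 3).
    Reduce coefficients mod 3: 1·t ≡ 1 (mod 3).
    So t ≡ 1 (mod 3).
    Then x = 18 + 24·1 = 42, valid modulo lcm(24, 18) = 72: x ≡ 42 (mod 72).
Verify: 42 mod 12 = 6, 42 mod 8 = 2, 42 mod 18 = 6.

x ≡ 42 (mod 72).


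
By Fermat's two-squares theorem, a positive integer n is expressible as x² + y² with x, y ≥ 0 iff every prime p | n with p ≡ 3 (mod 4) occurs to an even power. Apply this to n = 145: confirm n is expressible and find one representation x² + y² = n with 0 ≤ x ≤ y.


Step 1: Factor n = 145 = 5 · 29.
Step 2: Check the mod-4 condition on each prime factor: 5 ≡ 1 (mod 4), exponent 1; 29 ≡ 1 (mod 4), exponent 1.
All primes ≡ 3 (mod 4) appear to even exponent (or don't appear), so by the two-squares theorem n IS expressible as a sum of two squares.
Step 3: Build a representation. Here n = 5 · 29 is a product of primes ≡ 1 (mod 4). Each prime p ≡ 1 (mod 4) is itself a sum of two squares; find a² by testing p − a² for a perfect square:
  5: 5 − 1² = 4 = 2² ⇒ 5 = 1² + 2².
  29: 29 − 1² = 28, 29 − 2² = 25 = 5² ⇒ 29 = 2² + 5².
  Combine using the Brahmagupta–Fibonacci identity (a² + b²)(c² + d²) = (ac − bd)² + (ad + bc)² = (ac + bd)² + (ad − bc)²:
  5 · 29 = 145: from (1² + 2²)(2² + 5²), take (1·2 − 2·5, 1·5 + 2·2) = (2 − 10, 5 + 4) = (-8, 9); dropping signs (only squares matter) gives (8, 9); check 8² + 9² = 64 + 81 = 145 ✓.
Step 4: Order so x ≤ y and verify: 8² + 9² = 64 + 81 = 145 = n. ✓

n = 145 = 8² + 9² (one valid representation with x ≤ y).


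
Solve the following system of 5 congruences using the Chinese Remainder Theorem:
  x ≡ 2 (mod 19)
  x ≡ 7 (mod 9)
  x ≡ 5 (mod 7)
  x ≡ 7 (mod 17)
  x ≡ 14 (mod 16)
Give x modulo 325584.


Product of moduli M = 19 · 9 · 7 · 17 · 16 = 325584.
Merge one congruence at a time:
  Start: x ≡ 2 (mod 19).
  Combine with x ≡ 7 (mod 9); new modulus lcm = 171.
    Write x = 2 + 19·t and substitute into x ≡ 7 (mod 9): 19·t ≡ 7 − 2 = 5 (mod 9).
    Reduce coefficients mod 9: 1·t ≡ 5 (mod 9).
    So t ≡ 5 (mod 9).
    Then x = 2 + 19·5 = 97, valid modulo lcm(19, 9) = 171: x ≡ 97 (mod 171).
  Combine with x ≡ 5 (mod 7); new modulus lcm = 1197.
    Write x = 97 + 171·t and substitute into x ≡ 5 (mod 7): 171·t ≡ 5 − 97 = -92 (mod 7).
    Reduce coefficients mod 7: 3·t ≡ 6 (mod 7).
    The inverse of 3 mod 7 is 5 (since 3·5 = 15 = 2·7 + 1), so t ≡ 5·6 = 30 ≡ 2 (mod 7).
    Then x = 97 + 171·2 = 439, valid modulo lcm(171, 7) = 1197: x ≡ 439 (mod 1197).
  Combine with x ≡ 7 (mod 17); new modulus lcm = 20349.
    Write x = 439 + 1197·t and substitute into x ≡ 7 (mod 17): 1197·t ≡ 7 − 439 = -432 (mod 17).
    Reduce coefficients mod 17: 7·t ≡ 10 (mod 17).
    The inverse of 7 mod 17 is 5 (since 7·5 = 35 = 2·17 + 1), so t ≡ 5·10 = 50 ≡ 16 (mod 17).
    Then x = 439 + 1197·16 = 19591, valid modulo lcm(1197, 17) = 20349: x ≡ 19591 (mod 20349).
  Combine with x ≡ 14 (mod 16); new modulus lcm = 325584.
    Write x = 19591 + 20349·t and substitute into x ≡ 14 (mod 16): 20349·t ≡ 14 − 19591 = -19577 (mod 16).
    Reduce coefficients mod 16: 13·t ≡ 7 (mod 16).
    The inverse of 13 mod 16 is 5 (since 13·5 = 65 = 4·16 + 1), so t ≡ 5·7 = 35 ≡ 3 (mod 16).
    Then x = 19591 + 20349·3 = 80638, valid modulo lcm(20349, 16) = 325584: x ≡ 80638 (mod 325584).
Verify against each original: 80638 mod 19 = 2, 80638 mod 9 = 7, 80638 mod 7 = 5, 80638 mod 17 = 7, 80638 mod 16 = 14.

x ≡ 80638 (mod 325584).
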